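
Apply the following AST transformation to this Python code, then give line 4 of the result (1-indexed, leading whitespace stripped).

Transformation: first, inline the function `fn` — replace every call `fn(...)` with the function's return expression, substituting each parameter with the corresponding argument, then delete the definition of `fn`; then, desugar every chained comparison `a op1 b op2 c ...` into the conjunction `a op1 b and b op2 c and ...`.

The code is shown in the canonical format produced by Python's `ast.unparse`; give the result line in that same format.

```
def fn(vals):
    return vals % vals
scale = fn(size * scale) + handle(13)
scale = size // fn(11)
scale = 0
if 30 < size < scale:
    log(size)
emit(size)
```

if 30 < size and size < scale:

Transformed code:
scale = size * scale % (size * scale) + handle(13)
scale = size // (11 % 11)
scale = 0
if 30 < size and size < scale:
    log(size)
emit(size)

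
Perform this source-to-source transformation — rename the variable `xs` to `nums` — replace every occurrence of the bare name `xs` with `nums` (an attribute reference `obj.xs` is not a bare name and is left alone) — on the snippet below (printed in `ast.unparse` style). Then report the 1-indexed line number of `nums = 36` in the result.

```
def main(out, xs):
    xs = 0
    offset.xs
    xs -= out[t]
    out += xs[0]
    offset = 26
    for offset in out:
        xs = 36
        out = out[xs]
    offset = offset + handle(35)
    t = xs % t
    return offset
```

Transformed code:
def main(out, nums):
    nums = 0
    offset.xs
    nums -= out[t]
    out += nums[0]
    offset = 26
    for offset in out:
        nums = 36
        out = out[nums]
    offset = offset + handle(35)
    t = nums % t
    return offset

8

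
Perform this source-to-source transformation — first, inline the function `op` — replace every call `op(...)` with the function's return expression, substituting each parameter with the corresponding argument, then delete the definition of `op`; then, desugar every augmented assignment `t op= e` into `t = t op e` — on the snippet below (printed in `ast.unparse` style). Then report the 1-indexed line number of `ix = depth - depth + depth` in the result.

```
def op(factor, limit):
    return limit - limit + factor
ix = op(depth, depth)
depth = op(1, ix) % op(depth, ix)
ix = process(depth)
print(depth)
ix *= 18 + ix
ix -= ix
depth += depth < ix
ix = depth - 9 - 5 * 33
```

Transformed code:
ix = depth - depth + depth
depth = (ix - ix + 1) % (ix - ix + depth)
ix = process(depth)
print(depth)
ix = ix * (18 + ix)
ix = ix - ix
depth = depth + (depth < ix)
ix = depth - 9 - 5 * 33

1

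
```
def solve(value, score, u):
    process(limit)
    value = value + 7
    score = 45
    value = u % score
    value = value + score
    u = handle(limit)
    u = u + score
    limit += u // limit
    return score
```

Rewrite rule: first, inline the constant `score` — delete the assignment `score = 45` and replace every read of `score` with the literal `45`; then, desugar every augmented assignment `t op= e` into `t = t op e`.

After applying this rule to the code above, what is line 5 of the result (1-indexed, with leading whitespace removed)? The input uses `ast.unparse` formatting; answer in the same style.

Transformed code:
def solve(value, score, u):
    process(limit)
    value = value + 7
    value = u % 45
    value = value + 45
    u = handle(limit)
    u = u + 45
    limit = limit + u // limit
    return 45

value = value + 45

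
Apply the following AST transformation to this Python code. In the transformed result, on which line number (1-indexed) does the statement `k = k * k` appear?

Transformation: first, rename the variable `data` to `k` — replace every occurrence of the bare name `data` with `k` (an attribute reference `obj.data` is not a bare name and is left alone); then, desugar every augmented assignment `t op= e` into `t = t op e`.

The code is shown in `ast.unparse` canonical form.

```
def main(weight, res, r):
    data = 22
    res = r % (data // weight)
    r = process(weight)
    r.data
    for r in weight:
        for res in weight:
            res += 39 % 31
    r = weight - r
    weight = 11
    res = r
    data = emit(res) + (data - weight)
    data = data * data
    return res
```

Transformed code:
def main(weight, res, r):
    k = 22
    res = r % (k // weight)
    r = process(weight)
    r.data
    for r in weight:
        for res in weight:
            res = res + 39 % 31
    r = weight - r
    weight = 11
    res = r
    k = emit(res) + (k - weight)
    k = k * k
    return res

13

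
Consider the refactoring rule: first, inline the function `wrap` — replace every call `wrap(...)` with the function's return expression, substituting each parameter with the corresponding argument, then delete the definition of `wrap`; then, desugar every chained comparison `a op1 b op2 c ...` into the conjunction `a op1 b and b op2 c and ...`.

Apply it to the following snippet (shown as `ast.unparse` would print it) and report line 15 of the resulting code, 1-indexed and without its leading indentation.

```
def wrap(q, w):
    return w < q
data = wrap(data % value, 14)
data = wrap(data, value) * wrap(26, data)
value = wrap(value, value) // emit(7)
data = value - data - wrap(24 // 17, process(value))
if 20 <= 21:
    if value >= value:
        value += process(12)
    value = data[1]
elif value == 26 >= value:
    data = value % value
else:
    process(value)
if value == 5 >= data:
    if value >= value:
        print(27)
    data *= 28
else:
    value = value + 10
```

print(27)

Transformed code:
data = 14 < data % value
data = (value < data) * (data < 26)
value = (value < value) // emit(7)
data = value - data - (process(value) < 24 // 17)
if 20 <= 21:
    if value >= value:
        value += process(12)
    value = data[1]
elif value == 26 and 26 >= value:
    data = value % value
else:
    process(value)
if value == 5 and 5 >= data:
    if value >= value:
        print(27)
    data *= 28
else:
    value = value + 10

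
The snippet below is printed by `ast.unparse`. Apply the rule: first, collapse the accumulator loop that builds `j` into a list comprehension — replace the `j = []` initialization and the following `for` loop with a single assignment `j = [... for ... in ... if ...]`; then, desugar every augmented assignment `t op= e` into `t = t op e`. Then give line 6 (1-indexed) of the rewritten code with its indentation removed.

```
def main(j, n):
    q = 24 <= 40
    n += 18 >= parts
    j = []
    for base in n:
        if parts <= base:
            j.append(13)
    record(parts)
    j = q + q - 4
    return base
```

j = q + q - 4

Transformed code:
def main(j, n):
    q = 24 <= 40
    n = n + (18 >= parts)
    j = [13 for base in n if parts <= base]
    record(parts)
    j = q + q - 4
    return base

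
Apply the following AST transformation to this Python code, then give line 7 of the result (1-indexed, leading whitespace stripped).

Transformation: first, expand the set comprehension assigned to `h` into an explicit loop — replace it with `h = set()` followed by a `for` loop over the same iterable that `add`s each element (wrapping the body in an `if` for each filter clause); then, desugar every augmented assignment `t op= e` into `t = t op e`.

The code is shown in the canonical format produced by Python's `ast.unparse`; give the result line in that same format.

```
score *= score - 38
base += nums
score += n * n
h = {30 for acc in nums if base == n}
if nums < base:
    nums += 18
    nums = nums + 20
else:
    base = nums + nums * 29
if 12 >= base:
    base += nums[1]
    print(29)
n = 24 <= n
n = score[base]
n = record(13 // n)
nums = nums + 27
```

Transformed code:
score = score * (score - 38)
base = base + nums
score = score + n * n
h = set()
for acc in nums:
    if base == n:
        h.add(30)
if nums < base:
    nums = nums + 18
    nums = nums + 20
else:
    base = nums + nums * 29
if 12 >= base:
    base = base + nums[1]
    print(29)
n = 24 <= n
n = score[base]
n = record(13 // n)
nums = nums + 27

h.add(30)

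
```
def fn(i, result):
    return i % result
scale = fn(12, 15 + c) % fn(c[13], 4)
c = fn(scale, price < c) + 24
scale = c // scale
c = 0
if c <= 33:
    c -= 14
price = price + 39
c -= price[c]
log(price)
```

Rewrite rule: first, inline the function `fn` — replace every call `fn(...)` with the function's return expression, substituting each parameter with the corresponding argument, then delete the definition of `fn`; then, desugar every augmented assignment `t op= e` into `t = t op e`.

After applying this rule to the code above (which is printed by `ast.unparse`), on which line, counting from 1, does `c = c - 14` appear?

Transformed code:
scale = 12 % (15 + c) % (c[13] % 4)
c = scale % (price < c) + 24
scale = c // scale
c = 0
if c <= 33:
    c = c - 14
price = price + 39
c = c - price[c]
log(price)

6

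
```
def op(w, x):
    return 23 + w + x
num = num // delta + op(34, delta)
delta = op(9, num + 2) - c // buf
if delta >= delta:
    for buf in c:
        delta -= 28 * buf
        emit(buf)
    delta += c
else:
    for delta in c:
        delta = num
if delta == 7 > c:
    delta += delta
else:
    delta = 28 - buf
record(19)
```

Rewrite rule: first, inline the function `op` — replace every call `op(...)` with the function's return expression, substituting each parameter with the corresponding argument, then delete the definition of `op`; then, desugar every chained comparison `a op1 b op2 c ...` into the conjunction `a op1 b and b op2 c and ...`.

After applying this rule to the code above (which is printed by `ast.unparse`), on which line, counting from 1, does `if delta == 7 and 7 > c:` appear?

11

Transformed code:
num = num // delta + (23 + 34 + delta)
delta = 23 + 9 + (num + 2) - c // buf
if delta >= delta:
    for buf in c:
        delta -= 28 * buf
        emit(buf)
    delta += c
else:
    for delta in c:
        delta = num
if delta == 7 and 7 > c:
    delta += delta
else:
    delta = 28 - buf
record(19)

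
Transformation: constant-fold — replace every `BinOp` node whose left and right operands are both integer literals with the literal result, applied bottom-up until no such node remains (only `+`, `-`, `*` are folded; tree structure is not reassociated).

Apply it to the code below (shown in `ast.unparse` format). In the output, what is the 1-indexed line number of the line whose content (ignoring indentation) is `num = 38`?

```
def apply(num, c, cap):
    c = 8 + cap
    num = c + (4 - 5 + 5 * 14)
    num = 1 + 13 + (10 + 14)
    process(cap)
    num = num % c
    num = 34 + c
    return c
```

4

Transformed code:
def apply(num, c, cap):
    c = 8 + cap
    num = c + 69
    num = 38
    process(cap)
    num = num % c
    num = 34 + c
    return c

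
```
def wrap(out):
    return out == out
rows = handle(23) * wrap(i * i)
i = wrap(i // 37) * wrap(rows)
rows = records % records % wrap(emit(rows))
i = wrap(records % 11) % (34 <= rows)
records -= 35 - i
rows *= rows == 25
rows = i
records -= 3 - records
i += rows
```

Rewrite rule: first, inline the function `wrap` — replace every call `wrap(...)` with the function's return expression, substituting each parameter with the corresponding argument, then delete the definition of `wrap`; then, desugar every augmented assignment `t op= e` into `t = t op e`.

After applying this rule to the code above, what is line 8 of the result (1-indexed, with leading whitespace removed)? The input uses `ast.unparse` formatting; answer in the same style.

records = records - (3 - records)

Transformed code:
rows = handle(23) * (i * i == i * i)
i = (i // 37 == i // 37) * (rows == rows)
rows = records % records % (emit(rows) == emit(rows))
i = (records % 11 == records % 11) % (34 <= rows)
records = records - (35 - i)
rows = rows * (rows == 25)
rows = i
records = records - (3 - records)
i = i + rows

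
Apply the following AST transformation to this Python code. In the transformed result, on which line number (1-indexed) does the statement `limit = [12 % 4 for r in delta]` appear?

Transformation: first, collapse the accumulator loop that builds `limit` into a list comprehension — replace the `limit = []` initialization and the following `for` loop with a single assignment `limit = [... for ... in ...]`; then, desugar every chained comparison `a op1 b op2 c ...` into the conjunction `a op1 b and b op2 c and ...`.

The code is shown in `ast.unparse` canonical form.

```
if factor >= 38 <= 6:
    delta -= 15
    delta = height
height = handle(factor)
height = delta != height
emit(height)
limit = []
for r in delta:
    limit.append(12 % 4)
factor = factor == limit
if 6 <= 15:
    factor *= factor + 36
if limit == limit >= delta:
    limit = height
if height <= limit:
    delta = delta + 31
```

7

Transformed code:
if factor >= 38 and 38 <= 6:
    delta -= 15
    delta = height
height = handle(factor)
height = delta != height
emit(height)
limit = [12 % 4 for r in delta]
factor = factor == limit
if 6 <= 15:
    factor *= factor + 36
if limit == limit and limit >= delta:
    limit = height
if height <= limit:
    delta = delta + 31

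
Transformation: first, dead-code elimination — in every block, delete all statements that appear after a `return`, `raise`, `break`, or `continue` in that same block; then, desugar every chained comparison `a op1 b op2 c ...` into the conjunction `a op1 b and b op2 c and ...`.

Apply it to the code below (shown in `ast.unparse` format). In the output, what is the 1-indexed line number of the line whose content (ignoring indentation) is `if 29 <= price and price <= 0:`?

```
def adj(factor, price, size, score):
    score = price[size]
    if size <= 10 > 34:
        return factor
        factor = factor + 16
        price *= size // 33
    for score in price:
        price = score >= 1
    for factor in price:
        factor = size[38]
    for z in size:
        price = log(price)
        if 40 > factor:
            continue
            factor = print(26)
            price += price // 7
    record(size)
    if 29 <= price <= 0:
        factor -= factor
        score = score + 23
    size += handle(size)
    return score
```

Transformed code:
def adj(factor, price, size, score):
    score = price[size]
    if size <= 10 and 10 > 34:
        return factor
    for score in price:
        price = score >= 1
    for factor in price:
        factor = size[38]
    for z in size:
        price = log(price)
        if 40 > factor:
            continue
    record(size)
    if 29 <= price and price <= 0:
        factor -= factor
        score = score + 23
    size += handle(size)
    return score

14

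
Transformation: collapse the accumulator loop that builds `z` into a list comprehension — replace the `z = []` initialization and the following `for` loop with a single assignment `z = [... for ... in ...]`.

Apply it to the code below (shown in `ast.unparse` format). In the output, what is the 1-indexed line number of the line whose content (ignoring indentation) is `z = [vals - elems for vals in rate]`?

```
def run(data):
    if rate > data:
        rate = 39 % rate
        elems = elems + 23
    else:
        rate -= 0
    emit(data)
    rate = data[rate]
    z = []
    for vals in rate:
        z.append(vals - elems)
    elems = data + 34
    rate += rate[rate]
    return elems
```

9

Transformed code:
def run(data):
    if rate > data:
        rate = 39 % rate
        elems = elems + 23
    else:
        rate -= 0
    emit(data)
    rate = data[rate]
    z = [vals - elems for vals in rate]
    elems = data + 34
    rate += rate[rate]
    return elems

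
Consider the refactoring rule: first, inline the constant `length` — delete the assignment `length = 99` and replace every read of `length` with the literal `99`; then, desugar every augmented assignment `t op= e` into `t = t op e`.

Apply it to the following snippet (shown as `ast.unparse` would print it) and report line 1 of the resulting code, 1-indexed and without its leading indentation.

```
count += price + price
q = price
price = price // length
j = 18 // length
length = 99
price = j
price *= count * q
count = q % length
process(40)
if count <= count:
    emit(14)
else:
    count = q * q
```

count = count + (price + price)

Transformed code:
count = count + (price + price)
q = price
price = price // 99
j = 18 // 99
price = j
price = price * (count * q)
count = q % 99
process(40)
if count <= count:
    emit(14)
else:
    count = q * q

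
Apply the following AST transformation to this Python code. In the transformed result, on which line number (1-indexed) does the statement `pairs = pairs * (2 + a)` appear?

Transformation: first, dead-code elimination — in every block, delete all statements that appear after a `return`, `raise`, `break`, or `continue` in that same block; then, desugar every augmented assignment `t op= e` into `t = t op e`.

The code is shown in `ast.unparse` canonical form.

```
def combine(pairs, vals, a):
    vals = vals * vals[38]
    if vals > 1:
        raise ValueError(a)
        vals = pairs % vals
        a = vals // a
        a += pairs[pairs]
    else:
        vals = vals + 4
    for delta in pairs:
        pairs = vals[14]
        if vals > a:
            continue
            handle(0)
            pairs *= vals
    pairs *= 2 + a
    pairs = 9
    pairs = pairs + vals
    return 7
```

11

Transformed code:
def combine(pairs, vals, a):
    vals = vals * vals[38]
    if vals > 1:
        raise ValueError(a)
    else:
        vals = vals + 4
    for delta in pairs:
        pairs = vals[14]
        if vals > a:
            continue
    pairs = pairs * (2 + a)
    pairs = 9
    pairs = pairs + vals
    return 7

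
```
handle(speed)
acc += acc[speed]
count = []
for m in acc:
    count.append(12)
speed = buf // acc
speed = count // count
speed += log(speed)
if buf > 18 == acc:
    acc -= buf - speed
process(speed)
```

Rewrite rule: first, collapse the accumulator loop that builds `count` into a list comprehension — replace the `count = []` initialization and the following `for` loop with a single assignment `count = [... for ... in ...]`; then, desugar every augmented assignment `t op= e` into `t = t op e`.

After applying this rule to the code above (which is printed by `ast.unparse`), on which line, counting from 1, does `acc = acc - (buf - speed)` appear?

8

Transformed code:
handle(speed)
acc = acc + acc[speed]
count = [12 for m in acc]
speed = buf // acc
speed = count // count
speed = speed + log(speed)
if buf > 18 == acc:
    acc = acc - (buf - speed)
process(speed)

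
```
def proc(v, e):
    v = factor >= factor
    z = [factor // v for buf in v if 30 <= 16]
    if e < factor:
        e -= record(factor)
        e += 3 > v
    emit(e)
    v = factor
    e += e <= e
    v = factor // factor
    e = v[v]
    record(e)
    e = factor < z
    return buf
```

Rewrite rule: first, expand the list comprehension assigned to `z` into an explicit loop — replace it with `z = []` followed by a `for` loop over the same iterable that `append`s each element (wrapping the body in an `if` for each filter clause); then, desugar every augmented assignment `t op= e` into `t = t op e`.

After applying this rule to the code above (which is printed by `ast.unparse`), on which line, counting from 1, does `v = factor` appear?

11

Transformed code:
def proc(v, e):
    v = factor >= factor
    z = []
    for buf in v:
        if 30 <= 16:
            z.append(factor // v)
    if e < factor:
        e = e - record(factor)
        e = e + (3 > v)
    emit(e)
    v = factor
    e = e + (e <= e)
    v = factor // factor
    e = v[v]
    record(e)
    e = factor < z
    return buf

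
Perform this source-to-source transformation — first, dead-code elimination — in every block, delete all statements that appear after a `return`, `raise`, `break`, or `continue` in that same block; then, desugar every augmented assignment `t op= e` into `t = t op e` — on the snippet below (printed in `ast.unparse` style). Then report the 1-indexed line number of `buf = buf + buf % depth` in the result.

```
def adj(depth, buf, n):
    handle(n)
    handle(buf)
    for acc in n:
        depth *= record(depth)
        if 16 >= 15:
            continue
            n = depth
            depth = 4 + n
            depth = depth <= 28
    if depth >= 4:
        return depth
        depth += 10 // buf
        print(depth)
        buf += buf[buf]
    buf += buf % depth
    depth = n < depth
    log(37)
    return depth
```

Transformed code:
def adj(depth, buf, n):
    handle(n)
    handle(buf)
    for acc in n:
        depth = depth * record(depth)
        if 16 >= 15:
            continue
    if depth >= 4:
        return depth
    buf = buf + buf % depth
    depth = n < depth
    log(37)
    return depth

10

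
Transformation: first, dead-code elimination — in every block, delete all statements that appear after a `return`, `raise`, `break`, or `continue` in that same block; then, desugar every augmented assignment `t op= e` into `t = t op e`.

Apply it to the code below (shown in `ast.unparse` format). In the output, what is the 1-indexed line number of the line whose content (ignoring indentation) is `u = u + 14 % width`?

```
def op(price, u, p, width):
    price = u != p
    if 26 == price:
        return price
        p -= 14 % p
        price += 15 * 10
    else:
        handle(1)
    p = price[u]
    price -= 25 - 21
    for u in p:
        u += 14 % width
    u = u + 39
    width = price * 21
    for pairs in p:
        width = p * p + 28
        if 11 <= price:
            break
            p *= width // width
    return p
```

Transformed code:
def op(price, u, p, width):
    price = u != p
    if 26 == price:
        return price
    else:
        handle(1)
    p = price[u]
    price = price - (25 - 21)
    for u in p:
        u = u + 14 % width
    u = u + 39
    width = price * 21
    for pairs in p:
        width = p * p + 28
        if 11 <= price:
            break
    return p

10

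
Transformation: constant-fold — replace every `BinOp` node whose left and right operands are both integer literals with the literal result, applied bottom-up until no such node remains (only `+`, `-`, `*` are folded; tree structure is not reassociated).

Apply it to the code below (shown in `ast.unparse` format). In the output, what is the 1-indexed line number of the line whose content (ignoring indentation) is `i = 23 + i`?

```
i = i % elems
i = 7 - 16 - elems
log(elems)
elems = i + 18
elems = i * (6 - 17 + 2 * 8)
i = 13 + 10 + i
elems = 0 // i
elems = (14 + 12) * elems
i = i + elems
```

Transformed code:
i = i % elems
i = -9 - elems
log(elems)
elems = i + 18
elems = i * 5
i = 23 + i
elems = 0 // i
elems = 26 * elems
i = i + elems

6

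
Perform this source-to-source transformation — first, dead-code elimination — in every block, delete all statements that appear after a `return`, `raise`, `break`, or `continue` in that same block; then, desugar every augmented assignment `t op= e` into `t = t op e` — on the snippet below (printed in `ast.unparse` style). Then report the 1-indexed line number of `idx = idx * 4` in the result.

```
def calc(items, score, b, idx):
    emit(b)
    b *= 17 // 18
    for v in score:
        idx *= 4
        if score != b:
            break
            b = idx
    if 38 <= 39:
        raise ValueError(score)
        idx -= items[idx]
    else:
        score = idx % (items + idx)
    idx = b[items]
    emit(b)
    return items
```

5

Transformed code:
def calc(items, score, b, idx):
    emit(b)
    b = b * (17 // 18)
    for v in score:
        idx = idx * 4
        if score != b:
            break
    if 38 <= 39:
        raise ValueError(score)
    else:
        score = idx % (items + idx)
    idx = b[items]
    emit(b)
    return items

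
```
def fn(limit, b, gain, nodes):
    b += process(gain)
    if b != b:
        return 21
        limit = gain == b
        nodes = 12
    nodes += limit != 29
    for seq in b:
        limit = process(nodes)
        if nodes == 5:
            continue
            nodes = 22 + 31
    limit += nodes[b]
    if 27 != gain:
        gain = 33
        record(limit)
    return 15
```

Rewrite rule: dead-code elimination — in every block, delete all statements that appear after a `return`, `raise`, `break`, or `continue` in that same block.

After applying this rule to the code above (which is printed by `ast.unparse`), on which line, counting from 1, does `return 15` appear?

14

Transformed code:
def fn(limit, b, gain, nodes):
    b += process(gain)
    if b != b:
        return 21
    nodes += limit != 29
    for seq in b:
        limit = process(nodes)
        if nodes == 5:
            continue
    limit += nodes[b]
    if 27 != gain:
        gain = 33
        record(limit)
    return 15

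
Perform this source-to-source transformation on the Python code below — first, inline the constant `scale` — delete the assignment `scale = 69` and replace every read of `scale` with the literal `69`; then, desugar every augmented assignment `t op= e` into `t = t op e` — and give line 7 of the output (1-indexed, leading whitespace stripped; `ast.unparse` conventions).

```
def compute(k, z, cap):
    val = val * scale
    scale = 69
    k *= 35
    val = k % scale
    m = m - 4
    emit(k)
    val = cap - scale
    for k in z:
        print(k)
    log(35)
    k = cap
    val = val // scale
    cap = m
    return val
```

Transformed code:
def compute(k, z, cap):
    val = val * 69
    k = k * 35
    val = k % 69
    m = m - 4
    emit(k)
    val = cap - 69
    for k in z:
        print(k)
    log(35)
    k = cap
    val = val // 69
    cap = m
    return val

val = cap - 69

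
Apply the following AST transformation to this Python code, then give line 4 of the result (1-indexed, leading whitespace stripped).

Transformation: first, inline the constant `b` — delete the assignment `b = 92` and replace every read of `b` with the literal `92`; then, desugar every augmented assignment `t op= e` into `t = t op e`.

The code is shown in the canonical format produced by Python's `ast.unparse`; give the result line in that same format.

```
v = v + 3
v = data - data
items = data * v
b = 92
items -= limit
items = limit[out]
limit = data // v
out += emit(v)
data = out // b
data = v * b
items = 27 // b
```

items = items - limit

Transformed code:
v = v + 3
v = data - data
items = data * v
items = items - limit
items = limit[out]
limit = data // v
out = out + emit(v)
data = out // 92
data = v * 92
items = 27 // 92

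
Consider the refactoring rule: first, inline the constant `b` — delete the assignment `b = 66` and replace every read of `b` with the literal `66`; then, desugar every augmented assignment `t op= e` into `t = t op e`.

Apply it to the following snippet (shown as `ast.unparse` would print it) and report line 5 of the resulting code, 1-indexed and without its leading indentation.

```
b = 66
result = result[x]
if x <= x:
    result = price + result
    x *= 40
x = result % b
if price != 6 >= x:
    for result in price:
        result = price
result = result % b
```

Transformed code:
result = result[x]
if x <= x:
    result = price + result
    x = x * 40
x = result % 66
if price != 6 >= x:
    for result in price:
        result = price
result = result % 66

x = result % 66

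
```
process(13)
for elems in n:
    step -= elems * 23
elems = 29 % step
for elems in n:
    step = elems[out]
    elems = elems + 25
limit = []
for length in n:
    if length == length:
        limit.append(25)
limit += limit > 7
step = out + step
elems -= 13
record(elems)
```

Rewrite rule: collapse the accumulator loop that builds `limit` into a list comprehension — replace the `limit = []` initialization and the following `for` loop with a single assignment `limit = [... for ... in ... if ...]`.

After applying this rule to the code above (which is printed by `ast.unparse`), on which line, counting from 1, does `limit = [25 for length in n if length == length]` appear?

Transformed code:
process(13)
for elems in n:
    step -= elems * 23
elems = 29 % step
for elems in n:
    step = elems[out]
    elems = elems + 25
limit = [25 for length in n if length == length]
limit += limit > 7
step = out + step
elems -= 13
record(elems)

8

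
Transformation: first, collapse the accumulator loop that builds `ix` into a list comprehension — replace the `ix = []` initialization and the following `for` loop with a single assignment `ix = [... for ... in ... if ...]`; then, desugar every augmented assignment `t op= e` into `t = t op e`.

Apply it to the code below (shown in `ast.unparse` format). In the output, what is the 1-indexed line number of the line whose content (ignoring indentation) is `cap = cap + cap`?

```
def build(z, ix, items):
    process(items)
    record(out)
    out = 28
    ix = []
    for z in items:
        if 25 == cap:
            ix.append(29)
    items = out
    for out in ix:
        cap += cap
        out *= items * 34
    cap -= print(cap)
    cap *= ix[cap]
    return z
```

8

Transformed code:
def build(z, ix, items):
    process(items)
    record(out)
    out = 28
    ix = [29 for z in items if 25 == cap]
    items = out
    for out in ix:
        cap = cap + cap
        out = out * (items * 34)
    cap = cap - print(cap)
    cap = cap * ix[cap]
    return z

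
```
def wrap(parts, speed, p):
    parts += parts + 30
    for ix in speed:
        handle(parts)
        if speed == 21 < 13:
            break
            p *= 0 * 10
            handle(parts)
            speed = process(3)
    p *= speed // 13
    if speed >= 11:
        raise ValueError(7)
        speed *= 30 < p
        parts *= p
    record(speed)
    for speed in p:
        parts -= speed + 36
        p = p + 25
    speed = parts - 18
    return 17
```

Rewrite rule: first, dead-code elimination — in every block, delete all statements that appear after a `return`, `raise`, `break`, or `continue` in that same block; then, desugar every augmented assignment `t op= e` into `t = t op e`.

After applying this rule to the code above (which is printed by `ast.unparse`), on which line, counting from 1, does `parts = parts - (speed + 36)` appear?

12

Transformed code:
def wrap(parts, speed, p):
    parts = parts + (parts + 30)
    for ix in speed:
        handle(parts)
        if speed == 21 < 13:
            break
    p = p * (speed // 13)
    if speed >= 11:
        raise ValueError(7)
    record(speed)
    for speed in p:
        parts = parts - (speed + 36)
        p = p + 25
    speed = parts - 18
    return 17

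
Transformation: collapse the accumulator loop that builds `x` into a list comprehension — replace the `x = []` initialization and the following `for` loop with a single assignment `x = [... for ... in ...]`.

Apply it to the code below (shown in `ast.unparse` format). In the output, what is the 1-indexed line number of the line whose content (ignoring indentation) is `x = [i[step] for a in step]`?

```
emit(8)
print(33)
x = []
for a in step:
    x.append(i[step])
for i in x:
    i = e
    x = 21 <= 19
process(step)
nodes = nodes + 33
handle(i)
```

3

Transformed code:
emit(8)
print(33)
x = [i[step] for a in step]
for i in x:
    i = e
    x = 21 <= 19
process(step)
nodes = nodes + 33
handle(i)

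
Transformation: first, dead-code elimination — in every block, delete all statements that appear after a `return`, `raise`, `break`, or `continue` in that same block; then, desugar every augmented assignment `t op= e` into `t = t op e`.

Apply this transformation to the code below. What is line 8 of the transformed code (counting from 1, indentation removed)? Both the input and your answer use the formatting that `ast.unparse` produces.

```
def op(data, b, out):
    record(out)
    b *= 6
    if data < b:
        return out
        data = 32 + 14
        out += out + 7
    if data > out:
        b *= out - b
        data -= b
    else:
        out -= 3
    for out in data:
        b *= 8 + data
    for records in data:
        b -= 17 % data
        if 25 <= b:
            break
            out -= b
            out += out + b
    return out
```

data = data - b

Transformed code:
def op(data, b, out):
    record(out)
    b = b * 6
    if data < b:
        return out
    if data > out:
        b = b * (out - b)
        data = data - b
    else:
        out = out - 3
    for out in data:
        b = b * (8 + data)
    for records in data:
        b = b - 17 % data
        if 25 <= b:
            break
    return out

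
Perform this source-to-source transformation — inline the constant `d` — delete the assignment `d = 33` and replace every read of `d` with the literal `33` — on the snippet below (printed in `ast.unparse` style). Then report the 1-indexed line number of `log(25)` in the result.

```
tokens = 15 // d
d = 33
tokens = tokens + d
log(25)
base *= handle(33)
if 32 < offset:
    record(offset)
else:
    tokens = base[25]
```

3

Transformed code:
tokens = 15 // 33
tokens = tokens + 33
log(25)
base *= handle(33)
if 32 < offset:
    record(offset)
else:
    tokens = base[25]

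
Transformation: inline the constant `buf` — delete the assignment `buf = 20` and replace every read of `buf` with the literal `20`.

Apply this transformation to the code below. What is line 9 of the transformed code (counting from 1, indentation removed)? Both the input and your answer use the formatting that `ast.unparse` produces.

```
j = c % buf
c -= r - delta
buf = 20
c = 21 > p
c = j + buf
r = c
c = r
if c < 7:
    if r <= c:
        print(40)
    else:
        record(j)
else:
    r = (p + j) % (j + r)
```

Transformed code:
j = c % 20
c -= r - delta
c = 21 > p
c = j + 20
r = c
c = r
if c < 7:
    if r <= c:
        print(40)
    else:
        record(j)
else:
    r = (p + j) % (j + r)

print(40)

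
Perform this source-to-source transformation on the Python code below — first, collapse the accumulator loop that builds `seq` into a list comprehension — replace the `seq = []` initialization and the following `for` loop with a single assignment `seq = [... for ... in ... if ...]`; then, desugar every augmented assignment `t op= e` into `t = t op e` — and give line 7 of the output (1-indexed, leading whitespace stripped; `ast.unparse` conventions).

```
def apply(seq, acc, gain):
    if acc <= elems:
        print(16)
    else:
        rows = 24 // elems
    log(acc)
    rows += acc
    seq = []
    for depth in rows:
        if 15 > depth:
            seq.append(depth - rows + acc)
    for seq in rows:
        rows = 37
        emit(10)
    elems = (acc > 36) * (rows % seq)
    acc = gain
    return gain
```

Transformed code:
def apply(seq, acc, gain):
    if acc <= elems:
        print(16)
    else:
        rows = 24 // elems
    log(acc)
    rows = rows + acc
    seq = [depth - rows + acc for depth in rows if 15 > depth]
    for seq in rows:
        rows = 37
        emit(10)
    elems = (acc > 36) * (rows % seq)
    acc = gain
    return gain

rows = rows + acc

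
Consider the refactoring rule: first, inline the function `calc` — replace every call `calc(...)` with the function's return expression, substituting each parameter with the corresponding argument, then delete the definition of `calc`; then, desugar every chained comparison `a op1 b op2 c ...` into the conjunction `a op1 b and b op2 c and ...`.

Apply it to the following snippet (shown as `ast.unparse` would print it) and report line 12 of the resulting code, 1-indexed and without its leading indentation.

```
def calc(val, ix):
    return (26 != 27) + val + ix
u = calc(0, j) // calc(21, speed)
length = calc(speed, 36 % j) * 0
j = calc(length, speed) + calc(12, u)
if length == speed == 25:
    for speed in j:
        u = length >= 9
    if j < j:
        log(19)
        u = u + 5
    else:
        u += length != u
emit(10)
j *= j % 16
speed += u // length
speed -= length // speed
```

emit(10)

Transformed code:
u = ((26 != 27) + 0 + j) // ((26 != 27) + 21 + speed)
length = ((26 != 27) + speed + 36 % j) * 0
j = (26 != 27) + length + speed + ((26 != 27) + 12 + u)
if length == speed and speed == 25:
    for speed in j:
        u = length >= 9
    if j < j:
        log(19)
        u = u + 5
    else:
        u += length != u
emit(10)
j *= j % 16
speed += u // length
speed -= length // speed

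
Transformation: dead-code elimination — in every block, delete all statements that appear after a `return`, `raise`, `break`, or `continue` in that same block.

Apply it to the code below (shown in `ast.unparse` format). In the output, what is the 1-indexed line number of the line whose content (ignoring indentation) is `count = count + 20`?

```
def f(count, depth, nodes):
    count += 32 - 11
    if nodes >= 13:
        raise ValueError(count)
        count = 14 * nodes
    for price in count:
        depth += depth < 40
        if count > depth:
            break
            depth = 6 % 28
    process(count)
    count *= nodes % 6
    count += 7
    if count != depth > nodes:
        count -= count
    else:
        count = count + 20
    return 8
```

15

Transformed code:
def f(count, depth, nodes):
    count += 32 - 11
    if nodes >= 13:
        raise ValueError(count)
    for price in count:
        depth += depth < 40
        if count > depth:
            break
    process(count)
    count *= nodes % 6
    count += 7
    if count != depth > nodes:
        count -= count
    else:
        count = count + 20
    return 8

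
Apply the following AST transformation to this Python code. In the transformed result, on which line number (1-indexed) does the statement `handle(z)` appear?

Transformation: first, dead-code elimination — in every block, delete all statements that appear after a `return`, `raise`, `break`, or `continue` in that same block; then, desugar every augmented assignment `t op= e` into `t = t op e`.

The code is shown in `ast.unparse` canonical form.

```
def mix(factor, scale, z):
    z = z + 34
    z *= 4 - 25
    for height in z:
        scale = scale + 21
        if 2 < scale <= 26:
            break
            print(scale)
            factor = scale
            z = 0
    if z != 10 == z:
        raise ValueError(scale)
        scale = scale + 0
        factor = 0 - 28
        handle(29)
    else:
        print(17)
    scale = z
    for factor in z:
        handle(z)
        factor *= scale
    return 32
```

14

Transformed code:
def mix(factor, scale, z):
    z = z + 34
    z = z * (4 - 25)
    for height in z:
        scale = scale + 21
        if 2 < scale <= 26:
            break
    if z != 10 == z:
        raise ValueError(scale)
    else:
        print(17)
    scale = z
    for factor in z:
        handle(z)
        factor = factor * scale
    return 32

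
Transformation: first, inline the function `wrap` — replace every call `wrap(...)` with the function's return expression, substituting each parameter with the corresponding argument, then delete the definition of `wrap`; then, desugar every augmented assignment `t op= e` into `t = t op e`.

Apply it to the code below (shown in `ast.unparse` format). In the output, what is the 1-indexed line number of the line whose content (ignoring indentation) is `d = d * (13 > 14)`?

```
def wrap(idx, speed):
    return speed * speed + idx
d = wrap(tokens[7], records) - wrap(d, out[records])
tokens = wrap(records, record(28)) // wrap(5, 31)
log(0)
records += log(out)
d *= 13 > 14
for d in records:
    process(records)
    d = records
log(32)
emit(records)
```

Transformed code:
d = records * records + tokens[7] - (out[records] * out[records] + d)
tokens = (record(28) * record(28) + records) // (31 * 31 + 5)
log(0)
records = records + log(out)
d = d * (13 > 14)
for d in records:
    process(records)
    d = records
log(32)
emit(records)

5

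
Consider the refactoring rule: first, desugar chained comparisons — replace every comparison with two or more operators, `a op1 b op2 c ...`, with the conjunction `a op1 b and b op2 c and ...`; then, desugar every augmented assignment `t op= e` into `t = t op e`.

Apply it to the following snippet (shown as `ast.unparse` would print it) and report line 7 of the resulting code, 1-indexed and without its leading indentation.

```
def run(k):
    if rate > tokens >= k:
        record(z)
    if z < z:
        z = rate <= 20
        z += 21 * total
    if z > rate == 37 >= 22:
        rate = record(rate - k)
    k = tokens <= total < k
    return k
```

if z > rate and rate == 37 and (37 >= 22):

Transformed code:
def run(k):
    if rate > tokens and tokens >= k:
        record(z)
    if z < z:
        z = rate <= 20
        z = z + 21 * total
    if z > rate and rate == 37 and (37 >= 22):
        rate = record(rate - k)
    k = tokens <= total and total < k
    return k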